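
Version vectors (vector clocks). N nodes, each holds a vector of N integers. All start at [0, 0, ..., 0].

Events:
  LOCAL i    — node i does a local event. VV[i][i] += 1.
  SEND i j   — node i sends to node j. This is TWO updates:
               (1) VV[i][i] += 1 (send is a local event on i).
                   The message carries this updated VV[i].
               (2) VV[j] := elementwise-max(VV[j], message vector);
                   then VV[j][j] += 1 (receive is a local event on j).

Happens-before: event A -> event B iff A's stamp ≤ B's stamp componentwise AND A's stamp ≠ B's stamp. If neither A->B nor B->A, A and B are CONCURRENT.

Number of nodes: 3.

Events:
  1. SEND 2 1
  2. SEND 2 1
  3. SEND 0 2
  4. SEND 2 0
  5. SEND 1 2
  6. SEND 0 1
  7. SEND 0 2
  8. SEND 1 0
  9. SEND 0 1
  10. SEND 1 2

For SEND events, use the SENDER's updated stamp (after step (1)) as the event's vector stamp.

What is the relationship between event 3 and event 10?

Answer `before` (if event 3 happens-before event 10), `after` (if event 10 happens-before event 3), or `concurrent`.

Initial: VV[0]=[0, 0, 0]
Initial: VV[1]=[0, 0, 0]
Initial: VV[2]=[0, 0, 0]
Event 1: SEND 2->1: VV[2][2]++ -> VV[2]=[0, 0, 1], msg_vec=[0, 0, 1]; VV[1]=max(VV[1],msg_vec) then VV[1][1]++ -> VV[1]=[0, 1, 1]
Event 2: SEND 2->1: VV[2][2]++ -> VV[2]=[0, 0, 2], msg_vec=[0, 0, 2]; VV[1]=max(VV[1],msg_vec) then VV[1][1]++ -> VV[1]=[0, 2, 2]
Event 3: SEND 0->2: VV[0][0]++ -> VV[0]=[1, 0, 0], msg_vec=[1, 0, 0]; VV[2]=max(VV[2],msg_vec) then VV[2][2]++ -> VV[2]=[1, 0, 3]
Event 4: SEND 2->0: VV[2][2]++ -> VV[2]=[1, 0, 4], msg_vec=[1, 0, 4]; VV[0]=max(VV[0],msg_vec) then VV[0][0]++ -> VV[0]=[2, 0, 4]
Event 5: SEND 1->2: VV[1][1]++ -> VV[1]=[0, 3, 2], msg_vec=[0, 3, 2]; VV[2]=max(VV[2],msg_vec) then VV[2][2]++ -> VV[2]=[1, 3, 5]
Event 6: SEND 0->1: VV[0][0]++ -> VV[0]=[3, 0, 4], msg_vec=[3, 0, 4]; VV[1]=max(VV[1],msg_vec) then VV[1][1]++ -> VV[1]=[3, 4, 4]
Event 7: SEND 0->2: VV[0][0]++ -> VV[0]=[4, 0, 4], msg_vec=[4, 0, 4]; VV[2]=max(VV[2],msg_vec) then VV[2][2]++ -> VV[2]=[4, 3, 6]
Event 8: SEND 1->0: VV[1][1]++ -> VV[1]=[3, 5, 4], msg_vec=[3, 5, 4]; VV[0]=max(VV[0],msg_vec) then VV[0][0]++ -> VV[0]=[5, 5, 4]
Event 9: SEND 0->1: VV[0][0]++ -> VV[0]=[6, 5, 4], msg_vec=[6, 5, 4]; VV[1]=max(VV[1],msg_vec) then VV[1][1]++ -> VV[1]=[6, 6, 4]
Event 10: SEND 1->2: VV[1][1]++ -> VV[1]=[6, 7, 4], msg_vec=[6, 7, 4]; VV[2]=max(VV[2],msg_vec) then VV[2][2]++ -> VV[2]=[6, 7, 7]
Event 3 stamp: [1, 0, 0]
Event 10 stamp: [6, 7, 4]
[1, 0, 0] <= [6, 7, 4]? True
[6, 7, 4] <= [1, 0, 0]? False
Relation: before

Answer: before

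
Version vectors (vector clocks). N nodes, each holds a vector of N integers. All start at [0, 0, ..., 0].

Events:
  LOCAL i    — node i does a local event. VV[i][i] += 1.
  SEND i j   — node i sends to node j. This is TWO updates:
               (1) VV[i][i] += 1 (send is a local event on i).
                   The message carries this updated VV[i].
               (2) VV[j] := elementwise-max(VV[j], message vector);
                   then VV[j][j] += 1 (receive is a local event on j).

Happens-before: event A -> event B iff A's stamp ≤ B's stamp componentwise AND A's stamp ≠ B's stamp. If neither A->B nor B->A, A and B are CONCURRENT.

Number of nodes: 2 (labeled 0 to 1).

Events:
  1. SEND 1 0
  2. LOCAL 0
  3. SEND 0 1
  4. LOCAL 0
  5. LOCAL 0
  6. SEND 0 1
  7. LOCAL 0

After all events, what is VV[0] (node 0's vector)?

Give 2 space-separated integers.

Answer: 7 1

Derivation:
Initial: VV[0]=[0, 0]
Initial: VV[1]=[0, 0]
Event 1: SEND 1->0: VV[1][1]++ -> VV[1]=[0, 1], msg_vec=[0, 1]; VV[0]=max(VV[0],msg_vec) then VV[0][0]++ -> VV[0]=[1, 1]
Event 2: LOCAL 0: VV[0][0]++ -> VV[0]=[2, 1]
Event 3: SEND 0->1: VV[0][0]++ -> VV[0]=[3, 1], msg_vec=[3, 1]; VV[1]=max(VV[1],msg_vec) then VV[1][1]++ -> VV[1]=[3, 2]
Event 4: LOCAL 0: VV[0][0]++ -> VV[0]=[4, 1]
Event 5: LOCAL 0: VV[0][0]++ -> VV[0]=[5, 1]
Event 6: SEND 0->1: VV[0][0]++ -> VV[0]=[6, 1], msg_vec=[6, 1]; VV[1]=max(VV[1],msg_vec) then VV[1][1]++ -> VV[1]=[6, 3]
Event 7: LOCAL 0: VV[0][0]++ -> VV[0]=[7, 1]
Final vectors: VV[0]=[7, 1]; VV[1]=[6, 3]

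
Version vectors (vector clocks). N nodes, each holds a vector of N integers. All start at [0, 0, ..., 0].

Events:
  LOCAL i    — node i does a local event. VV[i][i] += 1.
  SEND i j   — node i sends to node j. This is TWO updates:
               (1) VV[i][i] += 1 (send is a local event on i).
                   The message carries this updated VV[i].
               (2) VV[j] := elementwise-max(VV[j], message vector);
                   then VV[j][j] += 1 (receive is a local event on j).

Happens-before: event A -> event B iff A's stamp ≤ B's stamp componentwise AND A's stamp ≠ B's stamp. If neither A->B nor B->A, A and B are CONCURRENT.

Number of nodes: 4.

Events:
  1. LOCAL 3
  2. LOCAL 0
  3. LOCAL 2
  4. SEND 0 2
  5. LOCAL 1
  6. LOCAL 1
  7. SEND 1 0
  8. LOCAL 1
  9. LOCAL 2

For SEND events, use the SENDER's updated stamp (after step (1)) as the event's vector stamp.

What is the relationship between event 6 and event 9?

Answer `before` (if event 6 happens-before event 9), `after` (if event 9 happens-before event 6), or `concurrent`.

Initial: VV[0]=[0, 0, 0, 0]
Initial: VV[1]=[0, 0, 0, 0]
Initial: VV[2]=[0, 0, 0, 0]
Initial: VV[3]=[0, 0, 0, 0]
Event 1: LOCAL 3: VV[3][3]++ -> VV[3]=[0, 0, 0, 1]
Event 2: LOCAL 0: VV[0][0]++ -> VV[0]=[1, 0, 0, 0]
Event 3: LOCAL 2: VV[2][2]++ -> VV[2]=[0, 0, 1, 0]
Event 4: SEND 0->2: VV[0][0]++ -> VV[0]=[2, 0, 0, 0], msg_vec=[2, 0, 0, 0]; VV[2]=max(VV[2],msg_vec) then VV[2][2]++ -> VV[2]=[2, 0, 2, 0]
Event 5: LOCAL 1: VV[1][1]++ -> VV[1]=[0, 1, 0, 0]
Event 6: LOCAL 1: VV[1][1]++ -> VV[1]=[0, 2, 0, 0]
Event 7: SEND 1->0: VV[1][1]++ -> VV[1]=[0, 3, 0, 0], msg_vec=[0, 3, 0, 0]; VV[0]=max(VV[0],msg_vec) then VV[0][0]++ -> VV[0]=[3, 3, 0, 0]
Event 8: LOCAL 1: VV[1][1]++ -> VV[1]=[0, 4, 0, 0]
Event 9: LOCAL 2: VV[2][2]++ -> VV[2]=[2, 0, 3, 0]
Event 6 stamp: [0, 2, 0, 0]
Event 9 stamp: [2, 0, 3, 0]
[0, 2, 0, 0] <= [2, 0, 3, 0]? False
[2, 0, 3, 0] <= [0, 2, 0, 0]? False
Relation: concurrent

Answer: concurrent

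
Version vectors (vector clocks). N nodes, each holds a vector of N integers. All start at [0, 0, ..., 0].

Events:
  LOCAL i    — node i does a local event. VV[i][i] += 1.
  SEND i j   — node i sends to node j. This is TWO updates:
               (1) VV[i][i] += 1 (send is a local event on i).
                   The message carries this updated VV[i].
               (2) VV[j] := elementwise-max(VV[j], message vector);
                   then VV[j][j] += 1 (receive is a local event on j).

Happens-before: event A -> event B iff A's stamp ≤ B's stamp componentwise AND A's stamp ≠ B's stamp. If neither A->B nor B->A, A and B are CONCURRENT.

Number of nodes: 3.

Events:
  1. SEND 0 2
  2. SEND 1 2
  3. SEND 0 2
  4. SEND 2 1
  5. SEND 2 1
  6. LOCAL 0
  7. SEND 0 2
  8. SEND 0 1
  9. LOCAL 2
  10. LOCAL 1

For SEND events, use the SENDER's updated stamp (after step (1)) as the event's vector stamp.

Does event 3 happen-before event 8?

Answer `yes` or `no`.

Initial: VV[0]=[0, 0, 0]
Initial: VV[1]=[0, 0, 0]
Initial: VV[2]=[0, 0, 0]
Event 1: SEND 0->2: VV[0][0]++ -> VV[0]=[1, 0, 0], msg_vec=[1, 0, 0]; VV[2]=max(VV[2],msg_vec) then VV[2][2]++ -> VV[2]=[1, 0, 1]
Event 2: SEND 1->2: VV[1][1]++ -> VV[1]=[0, 1, 0], msg_vec=[0, 1, 0]; VV[2]=max(VV[2],msg_vec) then VV[2][2]++ -> VV[2]=[1, 1, 2]
Event 3: SEND 0->2: VV[0][0]++ -> VV[0]=[2, 0, 0], msg_vec=[2, 0, 0]; VV[2]=max(VV[2],msg_vec) then VV[2][2]++ -> VV[2]=[2, 1, 3]
Event 4: SEND 2->1: VV[2][2]++ -> VV[2]=[2, 1, 4], msg_vec=[2, 1, 4]; VV[1]=max(VV[1],msg_vec) then VV[1][1]++ -> VV[1]=[2, 2, 4]
Event 5: SEND 2->1: VV[2][2]++ -> VV[2]=[2, 1, 5], msg_vec=[2, 1, 5]; VV[1]=max(VV[1],msg_vec) then VV[1][1]++ -> VV[1]=[2, 3, 5]
Event 6: LOCAL 0: VV[0][0]++ -> VV[0]=[3, 0, 0]
Event 7: SEND 0->2: VV[0][0]++ -> VV[0]=[4, 0, 0], msg_vec=[4, 0, 0]; VV[2]=max(VV[2],msg_vec) then VV[2][2]++ -> VV[2]=[4, 1, 6]
Event 8: SEND 0->1: VV[0][0]++ -> VV[0]=[5, 0, 0], msg_vec=[5, 0, 0]; VV[1]=max(VV[1],msg_vec) then VV[1][1]++ -> VV[1]=[5, 4, 5]
Event 9: LOCAL 2: VV[2][2]++ -> VV[2]=[4, 1, 7]
Event 10: LOCAL 1: VV[1][1]++ -> VV[1]=[5, 5, 5]
Event 3 stamp: [2, 0, 0]
Event 8 stamp: [5, 0, 0]
[2, 0, 0] <= [5, 0, 0]? True. Equal? False. Happens-before: True

Answer: yes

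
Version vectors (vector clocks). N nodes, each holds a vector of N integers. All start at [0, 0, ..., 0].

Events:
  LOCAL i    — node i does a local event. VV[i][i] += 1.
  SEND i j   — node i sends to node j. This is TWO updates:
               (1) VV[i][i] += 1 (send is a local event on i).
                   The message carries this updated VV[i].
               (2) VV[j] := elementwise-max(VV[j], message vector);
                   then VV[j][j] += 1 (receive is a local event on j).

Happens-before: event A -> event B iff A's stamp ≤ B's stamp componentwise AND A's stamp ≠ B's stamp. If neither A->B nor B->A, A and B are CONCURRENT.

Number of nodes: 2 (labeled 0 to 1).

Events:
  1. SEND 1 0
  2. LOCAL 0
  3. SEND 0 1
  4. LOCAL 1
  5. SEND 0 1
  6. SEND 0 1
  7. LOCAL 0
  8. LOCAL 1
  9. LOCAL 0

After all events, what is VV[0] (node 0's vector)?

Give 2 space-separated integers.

Answer: 7 1

Derivation:
Initial: VV[0]=[0, 0]
Initial: VV[1]=[0, 0]
Event 1: SEND 1->0: VV[1][1]++ -> VV[1]=[0, 1], msg_vec=[0, 1]; VV[0]=max(VV[0],msg_vec) then VV[0][0]++ -> VV[0]=[1, 1]
Event 2: LOCAL 0: VV[0][0]++ -> VV[0]=[2, 1]
Event 3: SEND 0->1: VV[0][0]++ -> VV[0]=[3, 1], msg_vec=[3, 1]; VV[1]=max(VV[1],msg_vec) then VV[1][1]++ -> VV[1]=[3, 2]
Event 4: LOCAL 1: VV[1][1]++ -> VV[1]=[3, 3]
Event 5: SEND 0->1: VV[0][0]++ -> VV[0]=[4, 1], msg_vec=[4, 1]; VV[1]=max(VV[1],msg_vec) then VV[1][1]++ -> VV[1]=[4, 4]
Event 6: SEND 0->1: VV[0][0]++ -> VV[0]=[5, 1], msg_vec=[5, 1]; VV[1]=max(VV[1],msg_vec) then VV[1][1]++ -> VV[1]=[5, 5]
Event 7: LOCAL 0: VV[0][0]++ -> VV[0]=[6, 1]
Event 8: LOCAL 1: VV[1][1]++ -> VV[1]=[5, 6]
Event 9: LOCAL 0: VV[0][0]++ -> VV[0]=[7, 1]
Final vectors: VV[0]=[7, 1]; VV[1]=[5, 6]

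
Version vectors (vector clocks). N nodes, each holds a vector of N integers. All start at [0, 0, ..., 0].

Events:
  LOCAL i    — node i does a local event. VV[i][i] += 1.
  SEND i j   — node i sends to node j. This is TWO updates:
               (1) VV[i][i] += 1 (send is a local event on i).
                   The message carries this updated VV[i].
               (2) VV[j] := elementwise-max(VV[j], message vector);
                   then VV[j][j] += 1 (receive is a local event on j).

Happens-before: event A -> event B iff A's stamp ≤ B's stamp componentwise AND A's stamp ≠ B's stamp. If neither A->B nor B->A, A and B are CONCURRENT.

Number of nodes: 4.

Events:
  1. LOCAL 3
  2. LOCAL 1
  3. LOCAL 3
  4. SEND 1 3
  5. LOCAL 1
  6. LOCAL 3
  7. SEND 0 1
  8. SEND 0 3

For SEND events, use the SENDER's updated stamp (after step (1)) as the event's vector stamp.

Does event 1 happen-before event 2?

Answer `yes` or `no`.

Initial: VV[0]=[0, 0, 0, 0]
Initial: VV[1]=[0, 0, 0, 0]
Initial: VV[2]=[0, 0, 0, 0]
Initial: VV[3]=[0, 0, 0, 0]
Event 1: LOCAL 3: VV[3][3]++ -> VV[3]=[0, 0, 0, 1]
Event 2: LOCAL 1: VV[1][1]++ -> VV[1]=[0, 1, 0, 0]
Event 3: LOCAL 3: VV[3][3]++ -> VV[3]=[0, 0, 0, 2]
Event 4: SEND 1->3: VV[1][1]++ -> VV[1]=[0, 2, 0, 0], msg_vec=[0, 2, 0, 0]; VV[3]=max(VV[3],msg_vec) then VV[3][3]++ -> VV[3]=[0, 2, 0, 3]
Event 5: LOCAL 1: VV[1][1]++ -> VV[1]=[0, 3, 0, 0]
Event 6: LOCAL 3: VV[3][3]++ -> VV[3]=[0, 2, 0, 4]
Event 7: SEND 0->1: VV[0][0]++ -> VV[0]=[1, 0, 0, 0], msg_vec=[1, 0, 0, 0]; VV[1]=max(VV[1],msg_vec) then VV[1][1]++ -> VV[1]=[1, 4, 0, 0]
Event 8: SEND 0->3: VV[0][0]++ -> VV[0]=[2, 0, 0, 0], msg_vec=[2, 0, 0, 0]; VV[3]=max(VV[3],msg_vec) then VV[3][3]++ -> VV[3]=[2, 2, 0, 5]
Event 1 stamp: [0, 0, 0, 1]
Event 2 stamp: [0, 1, 0, 0]
[0, 0, 0, 1] <= [0, 1, 0, 0]? False. Equal? False. Happens-before: False

Answer: no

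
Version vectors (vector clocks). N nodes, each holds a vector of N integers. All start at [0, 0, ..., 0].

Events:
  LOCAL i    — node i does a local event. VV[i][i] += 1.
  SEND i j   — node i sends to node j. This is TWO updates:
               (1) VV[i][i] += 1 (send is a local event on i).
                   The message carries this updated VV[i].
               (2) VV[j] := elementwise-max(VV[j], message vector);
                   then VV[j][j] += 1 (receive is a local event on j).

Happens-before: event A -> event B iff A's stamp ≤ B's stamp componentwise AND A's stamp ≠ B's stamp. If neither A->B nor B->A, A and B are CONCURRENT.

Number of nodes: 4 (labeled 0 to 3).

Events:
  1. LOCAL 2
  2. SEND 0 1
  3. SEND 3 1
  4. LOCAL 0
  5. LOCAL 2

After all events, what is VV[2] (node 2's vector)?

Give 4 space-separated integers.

Answer: 0 0 2 0

Derivation:
Initial: VV[0]=[0, 0, 0, 0]
Initial: VV[1]=[0, 0, 0, 0]
Initial: VV[2]=[0, 0, 0, 0]
Initial: VV[3]=[0, 0, 0, 0]
Event 1: LOCAL 2: VV[2][2]++ -> VV[2]=[0, 0, 1, 0]
Event 2: SEND 0->1: VV[0][0]++ -> VV[0]=[1, 0, 0, 0], msg_vec=[1, 0, 0, 0]; VV[1]=max(VV[1],msg_vec) then VV[1][1]++ -> VV[1]=[1, 1, 0, 0]
Event 3: SEND 3->1: VV[3][3]++ -> VV[3]=[0, 0, 0, 1], msg_vec=[0, 0, 0, 1]; VV[1]=max(VV[1],msg_vec) then VV[1][1]++ -> VV[1]=[1, 2, 0, 1]
Event 4: LOCAL 0: VV[0][0]++ -> VV[0]=[2, 0, 0, 0]
Event 5: LOCAL 2: VV[2][2]++ -> VV[2]=[0, 0, 2, 0]
Final vectors: VV[0]=[2, 0, 0, 0]; VV[1]=[1, 2, 0, 1]; VV[2]=[0, 0, 2, 0]; VV[3]=[0, 0, 0, 1]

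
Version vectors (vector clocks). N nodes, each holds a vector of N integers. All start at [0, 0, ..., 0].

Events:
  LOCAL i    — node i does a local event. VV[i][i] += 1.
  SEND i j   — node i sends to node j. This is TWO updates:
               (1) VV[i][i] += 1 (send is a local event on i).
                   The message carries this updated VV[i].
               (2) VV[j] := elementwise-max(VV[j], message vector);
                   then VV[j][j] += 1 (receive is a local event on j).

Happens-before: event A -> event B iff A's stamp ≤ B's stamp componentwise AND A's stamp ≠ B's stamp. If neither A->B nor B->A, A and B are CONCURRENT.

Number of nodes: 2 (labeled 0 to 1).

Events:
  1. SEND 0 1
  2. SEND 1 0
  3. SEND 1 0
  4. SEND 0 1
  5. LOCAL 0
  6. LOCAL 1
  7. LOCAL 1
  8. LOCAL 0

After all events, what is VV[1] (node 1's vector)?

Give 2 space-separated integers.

Initial: VV[0]=[0, 0]
Initial: VV[1]=[0, 0]
Event 1: SEND 0->1: VV[0][0]++ -> VV[0]=[1, 0], msg_vec=[1, 0]; VV[1]=max(VV[1],msg_vec) then VV[1][1]++ -> VV[1]=[1, 1]
Event 2: SEND 1->0: VV[1][1]++ -> VV[1]=[1, 2], msg_vec=[1, 2]; VV[0]=max(VV[0],msg_vec) then VV[0][0]++ -> VV[0]=[2, 2]
Event 3: SEND 1->0: VV[1][1]++ -> VV[1]=[1, 3], msg_vec=[1, 3]; VV[0]=max(VV[0],msg_vec) then VV[0][0]++ -> VV[0]=[3, 3]
Event 4: SEND 0->1: VV[0][0]++ -> VV[0]=[4, 3], msg_vec=[4, 3]; VV[1]=max(VV[1],msg_vec) then VV[1][1]++ -> VV[1]=[4, 4]
Event 5: LOCAL 0: VV[0][0]++ -> VV[0]=[5, 3]
Event 6: LOCAL 1: VV[1][1]++ -> VV[1]=[4, 5]
Event 7: LOCAL 1: VV[1][1]++ -> VV[1]=[4, 6]
Event 8: LOCAL 0: VV[0][0]++ -> VV[0]=[6, 3]
Final vectors: VV[0]=[6, 3]; VV[1]=[4, 6]

Answer: 4 6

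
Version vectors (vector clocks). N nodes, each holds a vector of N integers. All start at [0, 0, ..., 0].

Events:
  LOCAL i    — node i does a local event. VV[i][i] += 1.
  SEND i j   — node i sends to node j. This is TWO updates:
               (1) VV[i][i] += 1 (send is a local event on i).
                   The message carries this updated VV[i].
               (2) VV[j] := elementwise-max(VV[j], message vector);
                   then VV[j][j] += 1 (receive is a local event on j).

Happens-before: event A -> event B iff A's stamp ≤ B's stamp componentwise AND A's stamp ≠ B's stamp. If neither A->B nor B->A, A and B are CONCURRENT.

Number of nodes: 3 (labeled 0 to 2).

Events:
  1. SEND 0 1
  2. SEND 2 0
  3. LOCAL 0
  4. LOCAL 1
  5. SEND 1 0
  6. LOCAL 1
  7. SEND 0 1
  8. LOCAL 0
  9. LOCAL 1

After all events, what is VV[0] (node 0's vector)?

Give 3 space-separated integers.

Answer: 6 3 1

Derivation:
Initial: VV[0]=[0, 0, 0]
Initial: VV[1]=[0, 0, 0]
Initial: VV[2]=[0, 0, 0]
Event 1: SEND 0->1: VV[0][0]++ -> VV[0]=[1, 0, 0], msg_vec=[1, 0, 0]; VV[1]=max(VV[1],msg_vec) then VV[1][1]++ -> VV[1]=[1, 1, 0]
Event 2: SEND 2->0: VV[2][2]++ -> VV[2]=[0, 0, 1], msg_vec=[0, 0, 1]; VV[0]=max(VV[0],msg_vec) then VV[0][0]++ -> VV[0]=[2, 0, 1]
Event 3: LOCAL 0: VV[0][0]++ -> VV[0]=[3, 0, 1]
Event 4: LOCAL 1: VV[1][1]++ -> VV[1]=[1, 2, 0]
Event 5: SEND 1->0: VV[1][1]++ -> VV[1]=[1, 3, 0], msg_vec=[1, 3, 0]; VV[0]=max(VV[0],msg_vec) then VV[0][0]++ -> VV[0]=[4, 3, 1]
Event 6: LOCAL 1: VV[1][1]++ -> VV[1]=[1, 4, 0]
Event 7: SEND 0->1: VV[0][0]++ -> VV[0]=[5, 3, 1], msg_vec=[5, 3, 1]; VV[1]=max(VV[1],msg_vec) then VV[1][1]++ -> VV[1]=[5, 5, 1]
Event 8: LOCAL 0: VV[0][0]++ -> VV[0]=[6, 3, 1]
Event 9: LOCAL 1: VV[1][1]++ -> VV[1]=[5, 6, 1]
Final vectors: VV[0]=[6, 3, 1]; VV[1]=[5, 6, 1]; VV[2]=[0, 0, 1]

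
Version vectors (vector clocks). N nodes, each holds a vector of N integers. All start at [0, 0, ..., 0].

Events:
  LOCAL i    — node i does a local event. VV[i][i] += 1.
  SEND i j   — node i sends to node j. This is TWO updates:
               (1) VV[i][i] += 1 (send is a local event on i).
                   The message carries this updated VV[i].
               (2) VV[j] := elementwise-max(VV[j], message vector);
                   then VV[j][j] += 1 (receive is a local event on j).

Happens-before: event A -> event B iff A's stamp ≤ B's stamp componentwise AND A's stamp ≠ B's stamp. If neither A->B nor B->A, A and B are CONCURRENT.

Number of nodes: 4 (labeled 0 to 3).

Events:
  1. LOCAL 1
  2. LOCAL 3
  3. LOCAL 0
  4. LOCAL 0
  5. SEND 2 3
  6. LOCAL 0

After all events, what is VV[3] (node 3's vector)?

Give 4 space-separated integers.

Initial: VV[0]=[0, 0, 0, 0]
Initial: VV[1]=[0, 0, 0, 0]
Initial: VV[2]=[0, 0, 0, 0]
Initial: VV[3]=[0, 0, 0, 0]
Event 1: LOCAL 1: VV[1][1]++ -> VV[1]=[0, 1, 0, 0]
Event 2: LOCAL 3: VV[3][3]++ -> VV[3]=[0, 0, 0, 1]
Event 3: LOCAL 0: VV[0][0]++ -> VV[0]=[1, 0, 0, 0]
Event 4: LOCAL 0: VV[0][0]++ -> VV[0]=[2, 0, 0, 0]
Event 5: SEND 2->3: VV[2][2]++ -> VV[2]=[0, 0, 1, 0], msg_vec=[0, 0, 1, 0]; VV[3]=max(VV[3],msg_vec) then VV[3][3]++ -> VV[3]=[0, 0, 1, 2]
Event 6: LOCAL 0: VV[0][0]++ -> VV[0]=[3, 0, 0, 0]
Final vectors: VV[0]=[3, 0, 0, 0]; VV[1]=[0, 1, 0, 0]; VV[2]=[0, 0, 1, 0]; VV[3]=[0, 0, 1, 2]

Answer: 0 0 1 2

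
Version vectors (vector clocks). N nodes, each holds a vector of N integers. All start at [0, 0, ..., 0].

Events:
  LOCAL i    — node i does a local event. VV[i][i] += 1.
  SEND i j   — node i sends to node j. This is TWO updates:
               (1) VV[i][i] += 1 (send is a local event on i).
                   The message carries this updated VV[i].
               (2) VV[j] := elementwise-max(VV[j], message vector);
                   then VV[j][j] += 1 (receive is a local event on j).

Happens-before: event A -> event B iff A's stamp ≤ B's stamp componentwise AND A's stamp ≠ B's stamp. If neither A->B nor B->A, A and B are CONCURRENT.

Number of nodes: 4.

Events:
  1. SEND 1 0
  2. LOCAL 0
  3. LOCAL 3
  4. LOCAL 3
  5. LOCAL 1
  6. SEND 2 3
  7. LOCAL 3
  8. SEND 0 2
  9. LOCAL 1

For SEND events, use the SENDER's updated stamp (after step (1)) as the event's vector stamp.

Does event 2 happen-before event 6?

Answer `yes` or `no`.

Answer: no

Derivation:
Initial: VV[0]=[0, 0, 0, 0]
Initial: VV[1]=[0, 0, 0, 0]
Initial: VV[2]=[0, 0, 0, 0]
Initial: VV[3]=[0, 0, 0, 0]
Event 1: SEND 1->0: VV[1][1]++ -> VV[1]=[0, 1, 0, 0], msg_vec=[0, 1, 0, 0]; VV[0]=max(VV[0],msg_vec) then VV[0][0]++ -> VV[0]=[1, 1, 0, 0]
Event 2: LOCAL 0: VV[0][0]++ -> VV[0]=[2, 1, 0, 0]
Event 3: LOCAL 3: VV[3][3]++ -> VV[3]=[0, 0, 0, 1]
Event 4: LOCAL 3: VV[3][3]++ -> VV[3]=[0, 0, 0, 2]
Event 5: LOCAL 1: VV[1][1]++ -> VV[1]=[0, 2, 0, 0]
Event 6: SEND 2->3: VV[2][2]++ -> VV[2]=[0, 0, 1, 0], msg_vec=[0, 0, 1, 0]; VV[3]=max(VV[3],msg_vec) then VV[3][3]++ -> VV[3]=[0, 0, 1, 3]
Event 7: LOCAL 3: VV[3][3]++ -> VV[3]=[0, 0, 1, 4]
Event 8: SEND 0->2: VV[0][0]++ -> VV[0]=[3, 1, 0, 0], msg_vec=[3, 1, 0, 0]; VV[2]=max(VV[2],msg_vec) then VV[2][2]++ -> VV[2]=[3, 1, 2, 0]
Event 9: LOCAL 1: VV[1][1]++ -> VV[1]=[0, 3, 0, 0]
Event 2 stamp: [2, 1, 0, 0]
Event 6 stamp: [0, 0, 1, 0]
[2, 1, 0, 0] <= [0, 0, 1, 0]? False. Equal? False. Happens-before: False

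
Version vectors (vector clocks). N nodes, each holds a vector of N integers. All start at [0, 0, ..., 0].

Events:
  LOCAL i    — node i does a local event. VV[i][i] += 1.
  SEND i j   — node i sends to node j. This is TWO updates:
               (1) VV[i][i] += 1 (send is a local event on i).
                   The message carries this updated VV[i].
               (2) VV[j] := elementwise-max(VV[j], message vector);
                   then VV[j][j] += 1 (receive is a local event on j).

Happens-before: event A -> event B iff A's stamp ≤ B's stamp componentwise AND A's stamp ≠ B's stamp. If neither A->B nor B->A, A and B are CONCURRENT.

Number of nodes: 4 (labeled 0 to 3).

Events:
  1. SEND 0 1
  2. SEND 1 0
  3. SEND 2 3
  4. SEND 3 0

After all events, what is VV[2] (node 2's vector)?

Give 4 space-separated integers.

Initial: VV[0]=[0, 0, 0, 0]
Initial: VV[1]=[0, 0, 0, 0]
Initial: VV[2]=[0, 0, 0, 0]
Initial: VV[3]=[0, 0, 0, 0]
Event 1: SEND 0->1: VV[0][0]++ -> VV[0]=[1, 0, 0, 0], msg_vec=[1, 0, 0, 0]; VV[1]=max(VV[1],msg_vec) then VV[1][1]++ -> VV[1]=[1, 1, 0, 0]
Event 2: SEND 1->0: VV[1][1]++ -> VV[1]=[1, 2, 0, 0], msg_vec=[1, 2, 0, 0]; VV[0]=max(VV[0],msg_vec) then VV[0][0]++ -> VV[0]=[2, 2, 0, 0]
Event 3: SEND 2->3: VV[2][2]++ -> VV[2]=[0, 0, 1, 0], msg_vec=[0, 0, 1, 0]; VV[3]=max(VV[3],msg_vec) then VV[3][3]++ -> VV[3]=[0, 0, 1, 1]
Event 4: SEND 3->0: VV[3][3]++ -> VV[3]=[0, 0, 1, 2], msg_vec=[0, 0, 1, 2]; VV[0]=max(VV[0],msg_vec) then VV[0][0]++ -> VV[0]=[3, 2, 1, 2]
Final vectors: VV[0]=[3, 2, 1, 2]; VV[1]=[1, 2, 0, 0]; VV[2]=[0, 0, 1, 0]; VV[3]=[0, 0, 1, 2]

Answer: 0 0 1 0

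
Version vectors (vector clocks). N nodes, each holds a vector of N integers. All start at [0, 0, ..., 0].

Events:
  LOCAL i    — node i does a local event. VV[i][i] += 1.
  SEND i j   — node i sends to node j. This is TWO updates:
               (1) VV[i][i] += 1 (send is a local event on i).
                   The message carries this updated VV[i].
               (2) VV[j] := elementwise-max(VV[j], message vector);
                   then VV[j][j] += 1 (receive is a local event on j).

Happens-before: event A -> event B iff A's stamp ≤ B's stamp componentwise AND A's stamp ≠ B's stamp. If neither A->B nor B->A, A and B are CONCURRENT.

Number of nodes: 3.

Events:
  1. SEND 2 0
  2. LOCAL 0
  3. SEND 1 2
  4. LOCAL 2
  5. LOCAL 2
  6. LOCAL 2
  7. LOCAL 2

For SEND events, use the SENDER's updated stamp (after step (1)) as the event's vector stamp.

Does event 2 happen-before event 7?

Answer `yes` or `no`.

Initial: VV[0]=[0, 0, 0]
Initial: VV[1]=[0, 0, 0]
Initial: VV[2]=[0, 0, 0]
Event 1: SEND 2->0: VV[2][2]++ -> VV[2]=[0, 0, 1], msg_vec=[0, 0, 1]; VV[0]=max(VV[0],msg_vec) then VV[0][0]++ -> VV[0]=[1, 0, 1]
Event 2: LOCAL 0: VV[0][0]++ -> VV[0]=[2, 0, 1]
Event 3: SEND 1->2: VV[1][1]++ -> VV[1]=[0, 1, 0], msg_vec=[0, 1, 0]; VV[2]=max(VV[2],msg_vec) then VV[2][2]++ -> VV[2]=[0, 1, 2]
Event 4: LOCAL 2: VV[2][2]++ -> VV[2]=[0, 1, 3]
Event 5: LOCAL 2: VV[2][2]++ -> VV[2]=[0, 1, 4]
Event 6: LOCAL 2: VV[2][2]++ -> VV[2]=[0, 1, 5]
Event 7: LOCAL 2: VV[2][2]++ -> VV[2]=[0, 1, 6]
Event 2 stamp: [2, 0, 1]
Event 7 stamp: [0, 1, 6]
[2, 0, 1] <= [0, 1, 6]? False. Equal? False. Happens-before: False

Answer: no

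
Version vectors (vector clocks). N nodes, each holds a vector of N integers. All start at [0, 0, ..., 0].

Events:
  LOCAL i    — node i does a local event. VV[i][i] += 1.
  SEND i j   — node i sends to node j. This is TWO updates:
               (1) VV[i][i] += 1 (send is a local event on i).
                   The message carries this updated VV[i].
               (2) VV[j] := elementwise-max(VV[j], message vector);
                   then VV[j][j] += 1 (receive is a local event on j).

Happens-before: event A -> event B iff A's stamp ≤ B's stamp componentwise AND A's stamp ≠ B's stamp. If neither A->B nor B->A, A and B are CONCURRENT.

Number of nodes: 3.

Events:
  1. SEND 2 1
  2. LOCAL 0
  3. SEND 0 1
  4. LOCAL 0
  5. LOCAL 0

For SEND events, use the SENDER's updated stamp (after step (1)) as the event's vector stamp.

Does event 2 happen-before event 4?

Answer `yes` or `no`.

Initial: VV[0]=[0, 0, 0]
Initial: VV[1]=[0, 0, 0]
Initial: VV[2]=[0, 0, 0]
Event 1: SEND 2->1: VV[2][2]++ -> VV[2]=[0, 0, 1], msg_vec=[0, 0, 1]; VV[1]=max(VV[1],msg_vec) then VV[1][1]++ -> VV[1]=[0, 1, 1]
Event 2: LOCAL 0: VV[0][0]++ -> VV[0]=[1, 0, 0]
Event 3: SEND 0->1: VV[0][0]++ -> VV[0]=[2, 0, 0], msg_vec=[2, 0, 0]; VV[1]=max(VV[1],msg_vec) then VV[1][1]++ -> VV[1]=[2, 2, 1]
Event 4: LOCAL 0: VV[0][0]++ -> VV[0]=[3, 0, 0]
Event 5: LOCAL 0: VV[0][0]++ -> VV[0]=[4, 0, 0]
Event 2 stamp: [1, 0, 0]
Event 4 stamp: [3, 0, 0]
[1, 0, 0] <= [3, 0, 0]? True. Equal? False. Happens-before: True

Answer: yes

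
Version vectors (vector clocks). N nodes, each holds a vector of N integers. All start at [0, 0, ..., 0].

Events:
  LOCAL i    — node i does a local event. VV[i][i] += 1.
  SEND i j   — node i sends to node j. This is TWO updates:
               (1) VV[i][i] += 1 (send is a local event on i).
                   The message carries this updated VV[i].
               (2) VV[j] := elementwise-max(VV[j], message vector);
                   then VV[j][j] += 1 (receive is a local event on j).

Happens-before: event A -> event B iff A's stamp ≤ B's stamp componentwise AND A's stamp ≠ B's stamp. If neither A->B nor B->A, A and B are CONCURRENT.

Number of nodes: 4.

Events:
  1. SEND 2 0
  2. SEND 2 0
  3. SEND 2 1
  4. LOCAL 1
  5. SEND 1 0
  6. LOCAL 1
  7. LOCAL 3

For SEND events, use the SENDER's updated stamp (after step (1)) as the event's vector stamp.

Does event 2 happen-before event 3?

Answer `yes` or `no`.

Answer: yes

Derivation:
Initial: VV[0]=[0, 0, 0, 0]
Initial: VV[1]=[0, 0, 0, 0]
Initial: VV[2]=[0, 0, 0, 0]
Initial: VV[3]=[0, 0, 0, 0]
Event 1: SEND 2->0: VV[2][2]++ -> VV[2]=[0, 0, 1, 0], msg_vec=[0, 0, 1, 0]; VV[0]=max(VV[0],msg_vec) then VV[0][0]++ -> VV[0]=[1, 0, 1, 0]
Event 2: SEND 2->0: VV[2][2]++ -> VV[2]=[0, 0, 2, 0], msg_vec=[0, 0, 2, 0]; VV[0]=max(VV[0],msg_vec) then VV[0][0]++ -> VV[0]=[2, 0, 2, 0]
Event 3: SEND 2->1: VV[2][2]++ -> VV[2]=[0, 0, 3, 0], msg_vec=[0, 0, 3, 0]; VV[1]=max(VV[1],msg_vec) then VV[1][1]++ -> VV[1]=[0, 1, 3, 0]
Event 4: LOCAL 1: VV[1][1]++ -> VV[1]=[0, 2, 3, 0]
Event 5: SEND 1->0: VV[1][1]++ -> VV[1]=[0, 3, 3, 0], msg_vec=[0, 3, 3, 0]; VV[0]=max(VV[0],msg_vec) then VV[0][0]++ -> VV[0]=[3, 3, 3, 0]
Event 6: LOCAL 1: VV[1][1]++ -> VV[1]=[0, 4, 3, 0]
Event 7: LOCAL 3: VV[3][3]++ -> VV[3]=[0, 0, 0, 1]
Event 2 stamp: [0, 0, 2, 0]
Event 3 stamp: [0, 0, 3, 0]
[0, 0, 2, 0] <= [0, 0, 3, 0]? True. Equal? False. Happens-before: True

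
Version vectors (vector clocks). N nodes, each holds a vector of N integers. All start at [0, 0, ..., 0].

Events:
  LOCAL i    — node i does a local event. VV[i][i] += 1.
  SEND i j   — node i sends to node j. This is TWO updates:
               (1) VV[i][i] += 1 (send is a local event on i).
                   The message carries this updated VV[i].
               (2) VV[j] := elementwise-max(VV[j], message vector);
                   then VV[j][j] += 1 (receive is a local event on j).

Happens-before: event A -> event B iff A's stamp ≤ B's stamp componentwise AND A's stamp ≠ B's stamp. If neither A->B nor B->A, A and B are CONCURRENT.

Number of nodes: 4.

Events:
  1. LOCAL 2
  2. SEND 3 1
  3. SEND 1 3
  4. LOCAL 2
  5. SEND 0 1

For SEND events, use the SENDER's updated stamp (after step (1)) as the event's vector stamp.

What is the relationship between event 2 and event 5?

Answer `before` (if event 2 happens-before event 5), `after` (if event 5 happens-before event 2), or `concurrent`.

Initial: VV[0]=[0, 0, 0, 0]
Initial: VV[1]=[0, 0, 0, 0]
Initial: VV[2]=[0, 0, 0, 0]
Initial: VV[3]=[0, 0, 0, 0]
Event 1: LOCAL 2: VV[2][2]++ -> VV[2]=[0, 0, 1, 0]
Event 2: SEND 3->1: VV[3][3]++ -> VV[3]=[0, 0, 0, 1], msg_vec=[0, 0, 0, 1]; VV[1]=max(VV[1],msg_vec) then VV[1][1]++ -> VV[1]=[0, 1, 0, 1]
Event 3: SEND 1->3: VV[1][1]++ -> VV[1]=[0, 2, 0, 1], msg_vec=[0, 2, 0, 1]; VV[3]=max(VV[3],msg_vec) then VV[3][3]++ -> VV[3]=[0, 2, 0, 2]
Event 4: LOCAL 2: VV[2][2]++ -> VV[2]=[0, 0, 2, 0]
Event 5: SEND 0->1: VV[0][0]++ -> VV[0]=[1, 0, 0, 0], msg_vec=[1, 0, 0, 0]; VV[1]=max(VV[1],msg_vec) then VV[1][1]++ -> VV[1]=[1, 3, 0, 1]
Event 2 stamp: [0, 0, 0, 1]
Event 5 stamp: [1, 0, 0, 0]
[0, 0, 0, 1] <= [1, 0, 0, 0]? False
[1, 0, 0, 0] <= [0, 0, 0, 1]? False
Relation: concurrent

Answer: concurrent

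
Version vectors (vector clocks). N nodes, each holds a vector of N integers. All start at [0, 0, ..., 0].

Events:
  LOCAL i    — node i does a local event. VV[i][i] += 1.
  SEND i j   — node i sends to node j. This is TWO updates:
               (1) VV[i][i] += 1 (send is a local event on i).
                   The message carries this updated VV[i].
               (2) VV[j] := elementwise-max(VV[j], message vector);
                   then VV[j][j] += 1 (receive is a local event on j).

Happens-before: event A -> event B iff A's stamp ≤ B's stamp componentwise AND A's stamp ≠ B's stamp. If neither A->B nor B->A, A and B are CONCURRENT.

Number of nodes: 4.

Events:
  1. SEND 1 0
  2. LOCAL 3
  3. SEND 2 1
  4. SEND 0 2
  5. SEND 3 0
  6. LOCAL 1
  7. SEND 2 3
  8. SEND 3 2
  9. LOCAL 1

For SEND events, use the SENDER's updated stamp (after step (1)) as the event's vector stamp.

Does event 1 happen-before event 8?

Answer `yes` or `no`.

Initial: VV[0]=[0, 0, 0, 0]
Initial: VV[1]=[0, 0, 0, 0]
Initial: VV[2]=[0, 0, 0, 0]
Initial: VV[3]=[0, 0, 0, 0]
Event 1: SEND 1->0: VV[1][1]++ -> VV[1]=[0, 1, 0, 0], msg_vec=[0, 1, 0, 0]; VV[0]=max(VV[0],msg_vec) then VV[0][0]++ -> VV[0]=[1, 1, 0, 0]
Event 2: LOCAL 3: VV[3][3]++ -> VV[3]=[0, 0, 0, 1]
Event 3: SEND 2->1: VV[2][2]++ -> VV[2]=[0, 0, 1, 0], msg_vec=[0, 0, 1, 0]; VV[1]=max(VV[1],msg_vec) then VV[1][1]++ -> VV[1]=[0, 2, 1, 0]
Event 4: SEND 0->2: VV[0][0]++ -> VV[0]=[2, 1, 0, 0], msg_vec=[2, 1, 0, 0]; VV[2]=max(VV[2],msg_vec) then VV[2][2]++ -> VV[2]=[2, 1, 2, 0]
Event 5: SEND 3->0: VV[3][3]++ -> VV[3]=[0, 0, 0, 2], msg_vec=[0, 0, 0, 2]; VV[0]=max(VV[0],msg_vec) then VV[0][0]++ -> VV[0]=[3, 1, 0, 2]
Event 6: LOCAL 1: VV[1][1]++ -> VV[1]=[0, 3, 1, 0]
Event 7: SEND 2->3: VV[2][2]++ -> VV[2]=[2, 1, 3, 0], msg_vec=[2, 1, 3, 0]; VV[3]=max(VV[3],msg_vec) then VV[3][3]++ -> VV[3]=[2, 1, 3, 3]
Event 8: SEND 3->2: VV[3][3]++ -> VV[3]=[2, 1, 3, 4], msg_vec=[2, 1, 3, 4]; VV[2]=max(VV[2],msg_vec) then VV[2][2]++ -> VV[2]=[2, 1, 4, 4]
Event 9: LOCAL 1: VV[1][1]++ -> VV[1]=[0, 4, 1, 0]
Event 1 stamp: [0, 1, 0, 0]
Event 8 stamp: [2, 1, 3, 4]
[0, 1, 0, 0] <= [2, 1, 3, 4]? True. Equal? False. Happens-before: True

Answer: yes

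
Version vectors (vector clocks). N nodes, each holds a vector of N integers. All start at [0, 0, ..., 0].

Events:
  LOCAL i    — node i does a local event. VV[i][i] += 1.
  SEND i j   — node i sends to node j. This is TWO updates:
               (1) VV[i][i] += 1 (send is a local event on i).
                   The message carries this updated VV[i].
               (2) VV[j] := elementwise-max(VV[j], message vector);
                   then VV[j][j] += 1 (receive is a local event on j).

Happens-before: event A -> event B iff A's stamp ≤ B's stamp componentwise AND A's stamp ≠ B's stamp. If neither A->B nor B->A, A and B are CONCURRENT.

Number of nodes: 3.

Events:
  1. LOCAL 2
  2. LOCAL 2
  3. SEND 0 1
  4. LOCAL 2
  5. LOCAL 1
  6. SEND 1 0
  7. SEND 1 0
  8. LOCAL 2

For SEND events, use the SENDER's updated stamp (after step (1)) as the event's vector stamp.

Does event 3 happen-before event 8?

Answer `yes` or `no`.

Initial: VV[0]=[0, 0, 0]
Initial: VV[1]=[0, 0, 0]
Initial: VV[2]=[0, 0, 0]
Event 1: LOCAL 2: VV[2][2]++ -> VV[2]=[0, 0, 1]
Event 2: LOCAL 2: VV[2][2]++ -> VV[2]=[0, 0, 2]
Event 3: SEND 0->1: VV[0][0]++ -> VV[0]=[1, 0, 0], msg_vec=[1, 0, 0]; VV[1]=max(VV[1],msg_vec) then VV[1][1]++ -> VV[1]=[1, 1, 0]
Event 4: LOCAL 2: VV[2][2]++ -> VV[2]=[0, 0, 3]
Event 5: LOCAL 1: VV[1][1]++ -> VV[1]=[1, 2, 0]
Event 6: SEND 1->0: VV[1][1]++ -> VV[1]=[1, 3, 0], msg_vec=[1, 3, 0]; VV[0]=max(VV[0],msg_vec) then VV[0][0]++ -> VV[0]=[2, 3, 0]
Event 7: SEND 1->0: VV[1][1]++ -> VV[1]=[1, 4, 0], msg_vec=[1, 4, 0]; VV[0]=max(VV[0],msg_vec) then VV[0][0]++ -> VV[0]=[3, 4, 0]
Event 8: LOCAL 2: VV[2][2]++ -> VV[2]=[0, 0, 4]
Event 3 stamp: [1, 0, 0]
Event 8 stamp: [0, 0, 4]
[1, 0, 0] <= [0, 0, 4]? False. Equal? False. Happens-before: False

Answer: no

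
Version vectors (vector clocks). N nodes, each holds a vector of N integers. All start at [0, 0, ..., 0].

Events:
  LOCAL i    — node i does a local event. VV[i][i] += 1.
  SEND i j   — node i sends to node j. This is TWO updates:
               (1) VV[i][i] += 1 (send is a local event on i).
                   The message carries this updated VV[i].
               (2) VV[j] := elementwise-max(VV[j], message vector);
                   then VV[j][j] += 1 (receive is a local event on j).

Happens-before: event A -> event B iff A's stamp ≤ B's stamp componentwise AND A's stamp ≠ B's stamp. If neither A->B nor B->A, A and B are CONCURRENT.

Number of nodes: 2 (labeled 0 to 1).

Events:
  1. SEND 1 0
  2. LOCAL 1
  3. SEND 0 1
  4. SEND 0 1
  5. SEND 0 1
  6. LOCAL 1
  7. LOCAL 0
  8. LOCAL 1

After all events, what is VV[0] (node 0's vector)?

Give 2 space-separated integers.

Answer: 5 1

Derivation:
Initial: VV[0]=[0, 0]
Initial: VV[1]=[0, 0]
Event 1: SEND 1->0: VV[1][1]++ -> VV[1]=[0, 1], msg_vec=[0, 1]; VV[0]=max(VV[0],msg_vec) then VV[0][0]++ -> VV[0]=[1, 1]
Event 2: LOCAL 1: VV[1][1]++ -> VV[1]=[0, 2]
Event 3: SEND 0->1: VV[0][0]++ -> VV[0]=[2, 1], msg_vec=[2, 1]; VV[1]=max(VV[1],msg_vec) then VV[1][1]++ -> VV[1]=[2, 3]
Event 4: SEND 0->1: VV[0][0]++ -> VV[0]=[3, 1], msg_vec=[3, 1]; VV[1]=max(VV[1],msg_vec) then VV[1][1]++ -> VV[1]=[3, 4]
Event 5: SEND 0->1: VV[0][0]++ -> VV[0]=[4, 1], msg_vec=[4, 1]; VV[1]=max(VV[1],msg_vec) then VV[1][1]++ -> VV[1]=[4, 5]
Event 6: LOCAL 1: VV[1][1]++ -> VV[1]=[4, 6]
Event 7: LOCAL 0: VV[0][0]++ -> VV[0]=[5, 1]
Event 8: LOCAL 1: VV[1][1]++ -> VV[1]=[4, 7]
Final vectors: VV[0]=[5, 1]; VV[1]=[4, 7]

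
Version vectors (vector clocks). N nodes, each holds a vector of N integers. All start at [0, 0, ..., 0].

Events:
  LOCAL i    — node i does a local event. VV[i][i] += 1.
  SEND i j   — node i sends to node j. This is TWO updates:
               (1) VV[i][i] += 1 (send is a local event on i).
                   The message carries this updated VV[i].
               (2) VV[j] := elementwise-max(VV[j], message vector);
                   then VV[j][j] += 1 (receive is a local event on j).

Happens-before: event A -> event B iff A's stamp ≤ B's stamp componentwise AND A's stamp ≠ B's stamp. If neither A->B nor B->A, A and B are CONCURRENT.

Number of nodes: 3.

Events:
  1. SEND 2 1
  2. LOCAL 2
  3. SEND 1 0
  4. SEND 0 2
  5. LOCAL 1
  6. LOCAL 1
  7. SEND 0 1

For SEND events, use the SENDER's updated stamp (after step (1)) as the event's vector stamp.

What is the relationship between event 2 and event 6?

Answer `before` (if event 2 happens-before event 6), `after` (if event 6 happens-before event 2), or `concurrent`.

Initial: VV[0]=[0, 0, 0]
Initial: VV[1]=[0, 0, 0]
Initial: VV[2]=[0, 0, 0]
Event 1: SEND 2->1: VV[2][2]++ -> VV[2]=[0, 0, 1], msg_vec=[0, 0, 1]; VV[1]=max(VV[1],msg_vec) then VV[1][1]++ -> VV[1]=[0, 1, 1]
Event 2: LOCAL 2: VV[2][2]++ -> VV[2]=[0, 0, 2]
Event 3: SEND 1->0: VV[1][1]++ -> VV[1]=[0, 2, 1], msg_vec=[0, 2, 1]; VV[0]=max(VV[0],msg_vec) then VV[0][0]++ -> VV[0]=[1, 2, 1]
Event 4: SEND 0->2: VV[0][0]++ -> VV[0]=[2, 2, 1], msg_vec=[2, 2, 1]; VV[2]=max(VV[2],msg_vec) then VV[2][2]++ -> VV[2]=[2, 2, 3]
Event 5: LOCAL 1: VV[1][1]++ -> VV[1]=[0, 3, 1]
Event 6: LOCAL 1: VV[1][1]++ -> VV[1]=[0, 4, 1]
Event 7: SEND 0->1: VV[0][0]++ -> VV[0]=[3, 2, 1], msg_vec=[3, 2, 1]; VV[1]=max(VV[1],msg_vec) then VV[1][1]++ -> VV[1]=[3, 5, 1]
Event 2 stamp: [0, 0, 2]
Event 6 stamp: [0, 4, 1]
[0, 0, 2] <= [0, 4, 1]? False
[0, 4, 1] <= [0, 0, 2]? False
Relation: concurrent

Answer: concurrent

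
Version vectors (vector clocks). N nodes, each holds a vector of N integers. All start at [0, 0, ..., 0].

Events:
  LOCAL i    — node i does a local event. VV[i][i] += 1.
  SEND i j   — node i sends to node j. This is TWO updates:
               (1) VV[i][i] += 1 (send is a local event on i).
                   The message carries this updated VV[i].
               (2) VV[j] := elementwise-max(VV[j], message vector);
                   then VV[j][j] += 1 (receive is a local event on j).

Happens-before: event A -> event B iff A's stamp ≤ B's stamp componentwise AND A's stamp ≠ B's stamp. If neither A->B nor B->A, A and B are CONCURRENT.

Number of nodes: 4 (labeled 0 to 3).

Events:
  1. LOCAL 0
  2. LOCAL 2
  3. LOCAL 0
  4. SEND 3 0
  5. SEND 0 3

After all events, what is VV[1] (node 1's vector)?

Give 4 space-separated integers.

Initial: VV[0]=[0, 0, 0, 0]
Initial: VV[1]=[0, 0, 0, 0]
Initial: VV[2]=[0, 0, 0, 0]
Initial: VV[3]=[0, 0, 0, 0]
Event 1: LOCAL 0: VV[0][0]++ -> VV[0]=[1, 0, 0, 0]
Event 2: LOCAL 2: VV[2][2]++ -> VV[2]=[0, 0, 1, 0]
Event 3: LOCAL 0: VV[0][0]++ -> VV[0]=[2, 0, 0, 0]
Event 4: SEND 3->0: VV[3][3]++ -> VV[3]=[0, 0, 0, 1], msg_vec=[0, 0, 0, 1]; VV[0]=max(VV[0],msg_vec) then VV[0][0]++ -> VV[0]=[3, 0, 0, 1]
Event 5: SEND 0->3: VV[0][0]++ -> VV[0]=[4, 0, 0, 1], msg_vec=[4, 0, 0, 1]; VV[3]=max(VV[3],msg_vec) then VV[3][3]++ -> VV[3]=[4, 0, 0, 2]
Final vectors: VV[0]=[4, 0, 0, 1]; VV[1]=[0, 0, 0, 0]; VV[2]=[0, 0, 1, 0]; VV[3]=[4, 0, 0, 2]

Answer: 0 0 0 0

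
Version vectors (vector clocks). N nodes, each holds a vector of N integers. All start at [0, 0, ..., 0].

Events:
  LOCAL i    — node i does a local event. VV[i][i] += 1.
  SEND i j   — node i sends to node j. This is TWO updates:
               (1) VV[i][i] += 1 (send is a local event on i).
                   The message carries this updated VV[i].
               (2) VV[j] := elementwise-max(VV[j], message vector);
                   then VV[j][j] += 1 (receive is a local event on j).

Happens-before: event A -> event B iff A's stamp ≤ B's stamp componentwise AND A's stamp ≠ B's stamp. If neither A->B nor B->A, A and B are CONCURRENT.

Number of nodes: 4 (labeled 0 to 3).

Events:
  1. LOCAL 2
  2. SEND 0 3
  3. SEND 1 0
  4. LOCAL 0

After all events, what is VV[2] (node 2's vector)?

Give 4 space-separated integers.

Answer: 0 0 1 0

Derivation:
Initial: VV[0]=[0, 0, 0, 0]
Initial: VV[1]=[0, 0, 0, 0]
Initial: VV[2]=[0, 0, 0, 0]
Initial: VV[3]=[0, 0, 0, 0]
Event 1: LOCAL 2: VV[2][2]++ -> VV[2]=[0, 0, 1, 0]
Event 2: SEND 0->3: VV[0][0]++ -> VV[0]=[1, 0, 0, 0], msg_vec=[1, 0, 0, 0]; VV[3]=max(VV[3],msg_vec) then VV[3][3]++ -> VV[3]=[1, 0, 0, 1]
Event 3: SEND 1->0: VV[1][1]++ -> VV[1]=[0, 1, 0, 0], msg_vec=[0, 1, 0, 0]; VV[0]=max(VV[0],msg_vec) then VV[0][0]++ -> VV[0]=[2, 1, 0, 0]
Event 4: LOCAL 0: VV[0][0]++ -> VV[0]=[3, 1, 0, 0]
Final vectors: VV[0]=[3, 1, 0, 0]; VV[1]=[0, 1, 0, 0]; VV[2]=[0, 0, 1, 0]; VV[3]=[1, 0, 0, 1]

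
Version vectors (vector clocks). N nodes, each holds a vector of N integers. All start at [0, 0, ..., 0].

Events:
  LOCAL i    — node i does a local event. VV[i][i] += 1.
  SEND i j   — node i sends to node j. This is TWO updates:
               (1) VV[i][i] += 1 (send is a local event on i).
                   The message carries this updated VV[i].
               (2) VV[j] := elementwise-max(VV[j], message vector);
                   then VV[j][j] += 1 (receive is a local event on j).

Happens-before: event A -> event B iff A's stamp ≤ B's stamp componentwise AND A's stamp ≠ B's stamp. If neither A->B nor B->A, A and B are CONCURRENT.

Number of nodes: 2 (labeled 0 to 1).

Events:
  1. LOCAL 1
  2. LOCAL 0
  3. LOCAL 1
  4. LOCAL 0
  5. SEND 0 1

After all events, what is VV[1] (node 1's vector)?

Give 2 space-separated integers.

Initial: VV[0]=[0, 0]
Initial: VV[1]=[0, 0]
Event 1: LOCAL 1: VV[1][1]++ -> VV[1]=[0, 1]
Event 2: LOCAL 0: VV[0][0]++ -> VV[0]=[1, 0]
Event 3: LOCAL 1: VV[1][1]++ -> VV[1]=[0, 2]
Event 4: LOCAL 0: VV[0][0]++ -> VV[0]=[2, 0]
Event 5: SEND 0->1: VV[0][0]++ -> VV[0]=[3, 0], msg_vec=[3, 0]; VV[1]=max(VV[1],msg_vec) then VV[1][1]++ -> VV[1]=[3, 3]
Final vectors: VV[0]=[3, 0]; VV[1]=[3, 3]

Answer: 3 3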